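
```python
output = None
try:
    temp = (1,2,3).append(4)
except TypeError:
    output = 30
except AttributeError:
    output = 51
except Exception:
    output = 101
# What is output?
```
51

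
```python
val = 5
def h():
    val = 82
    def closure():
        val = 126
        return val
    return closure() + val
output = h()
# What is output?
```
208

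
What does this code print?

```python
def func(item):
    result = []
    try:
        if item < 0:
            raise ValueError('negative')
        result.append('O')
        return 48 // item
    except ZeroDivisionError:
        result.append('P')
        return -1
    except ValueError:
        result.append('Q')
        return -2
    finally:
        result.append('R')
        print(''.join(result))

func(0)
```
OPR

item=0 causes ZeroDivisionError, caught, finally prints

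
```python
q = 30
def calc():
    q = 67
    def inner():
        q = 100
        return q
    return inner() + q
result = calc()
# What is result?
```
167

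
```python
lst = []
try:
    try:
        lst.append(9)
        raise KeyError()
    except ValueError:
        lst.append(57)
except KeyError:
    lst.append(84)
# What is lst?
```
[9, 84]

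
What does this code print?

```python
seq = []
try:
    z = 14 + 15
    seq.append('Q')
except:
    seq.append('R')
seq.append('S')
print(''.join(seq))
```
QS

No exception, try block completes normally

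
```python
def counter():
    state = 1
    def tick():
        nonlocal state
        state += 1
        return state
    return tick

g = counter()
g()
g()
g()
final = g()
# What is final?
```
5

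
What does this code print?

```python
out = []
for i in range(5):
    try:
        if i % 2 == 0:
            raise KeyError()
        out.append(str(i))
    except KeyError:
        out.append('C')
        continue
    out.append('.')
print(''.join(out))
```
C1.C3.C

continue in except skips rest of loop body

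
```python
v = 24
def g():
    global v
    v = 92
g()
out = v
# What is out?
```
92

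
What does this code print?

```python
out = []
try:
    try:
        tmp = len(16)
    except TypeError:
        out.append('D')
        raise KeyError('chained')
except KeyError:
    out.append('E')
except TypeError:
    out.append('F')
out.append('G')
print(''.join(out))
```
DEG

KeyError raised and caught, original TypeError not re-raised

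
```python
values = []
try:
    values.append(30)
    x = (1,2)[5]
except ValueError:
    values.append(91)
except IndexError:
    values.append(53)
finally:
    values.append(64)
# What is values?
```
[30, 53, 64]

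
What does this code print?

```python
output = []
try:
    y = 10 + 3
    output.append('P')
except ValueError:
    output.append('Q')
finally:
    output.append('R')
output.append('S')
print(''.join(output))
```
PRS

finally runs after normal execution too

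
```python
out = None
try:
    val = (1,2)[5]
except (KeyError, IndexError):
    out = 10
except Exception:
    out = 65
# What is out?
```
10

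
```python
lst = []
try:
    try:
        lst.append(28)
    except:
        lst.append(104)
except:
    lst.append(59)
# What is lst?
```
[28]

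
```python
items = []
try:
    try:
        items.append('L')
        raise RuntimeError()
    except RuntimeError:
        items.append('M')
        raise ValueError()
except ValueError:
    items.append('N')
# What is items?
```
['L', 'M', 'N']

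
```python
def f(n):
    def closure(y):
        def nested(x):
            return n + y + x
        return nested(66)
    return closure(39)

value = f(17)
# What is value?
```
122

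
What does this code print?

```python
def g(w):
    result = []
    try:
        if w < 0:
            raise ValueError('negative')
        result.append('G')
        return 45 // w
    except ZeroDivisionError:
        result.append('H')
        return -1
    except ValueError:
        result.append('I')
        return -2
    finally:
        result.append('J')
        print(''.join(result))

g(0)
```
GHJ

w=0 causes ZeroDivisionError, caught, finally prints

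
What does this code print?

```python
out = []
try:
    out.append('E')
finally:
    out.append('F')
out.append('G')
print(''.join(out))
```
EFG

try/finally without except, no exception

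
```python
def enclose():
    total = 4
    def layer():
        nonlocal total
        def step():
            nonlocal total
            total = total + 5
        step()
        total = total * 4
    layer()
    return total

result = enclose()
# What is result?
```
36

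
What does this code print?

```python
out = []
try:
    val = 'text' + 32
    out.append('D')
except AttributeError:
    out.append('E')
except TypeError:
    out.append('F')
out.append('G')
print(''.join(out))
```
FG

TypeError is caught by its specific handler, not AttributeError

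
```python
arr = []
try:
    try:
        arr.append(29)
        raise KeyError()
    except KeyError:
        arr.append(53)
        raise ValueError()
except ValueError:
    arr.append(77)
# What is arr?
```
[29, 53, 77]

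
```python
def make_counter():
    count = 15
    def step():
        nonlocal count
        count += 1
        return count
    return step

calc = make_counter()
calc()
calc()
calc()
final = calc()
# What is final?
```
19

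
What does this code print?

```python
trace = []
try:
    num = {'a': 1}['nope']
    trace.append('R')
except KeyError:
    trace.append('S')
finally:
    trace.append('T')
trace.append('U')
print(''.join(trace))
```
STU

finally always runs, even after exception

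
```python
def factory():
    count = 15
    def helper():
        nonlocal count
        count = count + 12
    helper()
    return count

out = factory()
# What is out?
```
27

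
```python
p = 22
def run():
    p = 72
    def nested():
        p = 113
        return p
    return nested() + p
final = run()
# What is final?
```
185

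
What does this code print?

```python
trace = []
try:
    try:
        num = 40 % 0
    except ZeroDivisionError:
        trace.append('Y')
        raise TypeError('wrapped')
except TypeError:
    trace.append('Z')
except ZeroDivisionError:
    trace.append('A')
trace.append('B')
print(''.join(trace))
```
YZB

TypeError raised and caught, original ZeroDivisionError not re-raised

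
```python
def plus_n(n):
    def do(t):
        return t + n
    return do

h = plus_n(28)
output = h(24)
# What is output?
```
52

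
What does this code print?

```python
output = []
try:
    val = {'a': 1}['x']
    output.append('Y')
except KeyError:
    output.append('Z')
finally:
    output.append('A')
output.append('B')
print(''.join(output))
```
ZAB

finally always runs, even after exception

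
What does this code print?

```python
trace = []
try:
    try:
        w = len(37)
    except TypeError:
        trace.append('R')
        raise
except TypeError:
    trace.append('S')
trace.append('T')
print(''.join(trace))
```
RST

raise without argument re-raises current exception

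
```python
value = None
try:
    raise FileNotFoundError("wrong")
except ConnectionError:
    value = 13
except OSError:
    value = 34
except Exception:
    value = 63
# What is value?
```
34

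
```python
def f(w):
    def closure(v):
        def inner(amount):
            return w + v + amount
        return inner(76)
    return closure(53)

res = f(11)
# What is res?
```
140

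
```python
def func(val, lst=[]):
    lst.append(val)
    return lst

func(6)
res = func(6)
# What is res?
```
[6, 6]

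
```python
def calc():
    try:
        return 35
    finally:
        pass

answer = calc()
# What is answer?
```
35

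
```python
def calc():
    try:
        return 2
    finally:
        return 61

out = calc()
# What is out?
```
61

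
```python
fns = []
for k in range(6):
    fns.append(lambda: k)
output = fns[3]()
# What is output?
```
5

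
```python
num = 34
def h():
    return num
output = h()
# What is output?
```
34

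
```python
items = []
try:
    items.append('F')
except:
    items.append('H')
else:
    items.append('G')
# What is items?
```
['F', 'G']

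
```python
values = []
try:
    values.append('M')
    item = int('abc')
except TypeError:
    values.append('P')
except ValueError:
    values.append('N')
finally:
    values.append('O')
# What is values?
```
['M', 'N', 'O']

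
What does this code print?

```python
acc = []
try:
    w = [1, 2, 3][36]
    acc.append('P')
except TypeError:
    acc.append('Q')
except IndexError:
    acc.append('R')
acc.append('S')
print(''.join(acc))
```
RS

IndexError is caught by its specific handler, not TypeError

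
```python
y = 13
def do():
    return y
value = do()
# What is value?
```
13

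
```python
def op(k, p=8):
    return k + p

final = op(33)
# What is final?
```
41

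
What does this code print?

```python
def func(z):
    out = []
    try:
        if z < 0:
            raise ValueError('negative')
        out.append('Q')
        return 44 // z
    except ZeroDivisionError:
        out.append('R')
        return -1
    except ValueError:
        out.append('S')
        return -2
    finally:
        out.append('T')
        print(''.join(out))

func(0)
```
QRT

z=0 causes ZeroDivisionError, caught, finally prints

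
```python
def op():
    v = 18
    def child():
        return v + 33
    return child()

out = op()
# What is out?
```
51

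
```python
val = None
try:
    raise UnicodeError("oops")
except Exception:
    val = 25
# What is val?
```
25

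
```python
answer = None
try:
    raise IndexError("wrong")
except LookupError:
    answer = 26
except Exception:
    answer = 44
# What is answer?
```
26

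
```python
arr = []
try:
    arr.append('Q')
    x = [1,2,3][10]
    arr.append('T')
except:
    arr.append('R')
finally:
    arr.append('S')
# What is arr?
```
['Q', 'R', 'S']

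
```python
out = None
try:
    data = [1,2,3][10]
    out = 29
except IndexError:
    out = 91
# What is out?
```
91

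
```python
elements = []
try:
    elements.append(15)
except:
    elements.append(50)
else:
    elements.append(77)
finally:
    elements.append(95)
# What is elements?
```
[15, 77, 95]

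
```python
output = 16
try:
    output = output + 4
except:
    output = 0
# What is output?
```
20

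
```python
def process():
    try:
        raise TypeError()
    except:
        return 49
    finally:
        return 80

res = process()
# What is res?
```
80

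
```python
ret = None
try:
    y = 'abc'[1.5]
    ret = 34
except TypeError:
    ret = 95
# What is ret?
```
95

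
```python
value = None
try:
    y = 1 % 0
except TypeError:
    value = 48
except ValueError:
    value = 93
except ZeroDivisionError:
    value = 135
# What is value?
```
135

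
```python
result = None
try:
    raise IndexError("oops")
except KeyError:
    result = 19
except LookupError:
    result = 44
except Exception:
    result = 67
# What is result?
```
44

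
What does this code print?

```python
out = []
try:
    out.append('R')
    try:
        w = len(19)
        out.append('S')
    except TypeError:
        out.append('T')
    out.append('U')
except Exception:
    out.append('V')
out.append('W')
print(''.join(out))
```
RTUW

Inner exception caught by inner handler, outer continues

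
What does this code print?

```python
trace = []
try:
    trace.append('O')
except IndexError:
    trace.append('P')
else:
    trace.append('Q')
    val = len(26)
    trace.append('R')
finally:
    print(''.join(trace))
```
OQ

Try succeeds, else appends 'Q', TypeError in else is uncaught, finally prints before exception propagates ('R' never appended)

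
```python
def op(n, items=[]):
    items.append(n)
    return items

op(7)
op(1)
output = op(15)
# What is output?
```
[7, 1, 15]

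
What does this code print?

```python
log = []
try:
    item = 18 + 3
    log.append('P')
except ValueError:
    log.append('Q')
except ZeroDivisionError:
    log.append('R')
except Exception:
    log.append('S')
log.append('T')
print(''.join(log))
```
PT

No exception, try block completes normally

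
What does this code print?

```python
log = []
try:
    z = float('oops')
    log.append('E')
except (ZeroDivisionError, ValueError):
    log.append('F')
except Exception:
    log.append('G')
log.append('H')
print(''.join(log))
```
FH

ValueError matches tuple containing it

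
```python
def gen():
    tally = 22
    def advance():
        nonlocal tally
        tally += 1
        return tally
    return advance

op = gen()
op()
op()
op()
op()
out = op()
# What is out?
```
27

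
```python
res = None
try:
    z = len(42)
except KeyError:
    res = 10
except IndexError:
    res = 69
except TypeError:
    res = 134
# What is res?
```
134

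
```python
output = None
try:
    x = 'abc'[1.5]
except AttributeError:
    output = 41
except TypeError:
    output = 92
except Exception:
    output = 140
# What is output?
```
92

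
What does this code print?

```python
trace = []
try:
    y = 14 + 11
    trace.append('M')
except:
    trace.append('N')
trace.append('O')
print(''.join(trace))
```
MO

No exception, try block completes normally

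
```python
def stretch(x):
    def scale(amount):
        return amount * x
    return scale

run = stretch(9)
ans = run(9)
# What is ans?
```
81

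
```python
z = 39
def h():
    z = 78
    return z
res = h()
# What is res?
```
78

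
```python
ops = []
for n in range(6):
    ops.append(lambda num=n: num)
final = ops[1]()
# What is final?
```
1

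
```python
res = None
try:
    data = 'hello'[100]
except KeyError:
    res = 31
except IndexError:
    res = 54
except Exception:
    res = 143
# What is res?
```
54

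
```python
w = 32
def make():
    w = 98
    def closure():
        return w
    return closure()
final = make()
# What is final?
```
98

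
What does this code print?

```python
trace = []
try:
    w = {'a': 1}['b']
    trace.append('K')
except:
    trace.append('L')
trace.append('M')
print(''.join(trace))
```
LM

Exception raised in try, caught by bare except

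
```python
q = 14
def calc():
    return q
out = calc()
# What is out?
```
14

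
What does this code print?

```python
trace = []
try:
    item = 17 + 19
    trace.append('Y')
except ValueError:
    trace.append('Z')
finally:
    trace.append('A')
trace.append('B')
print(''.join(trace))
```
YAB

finally runs after normal execution too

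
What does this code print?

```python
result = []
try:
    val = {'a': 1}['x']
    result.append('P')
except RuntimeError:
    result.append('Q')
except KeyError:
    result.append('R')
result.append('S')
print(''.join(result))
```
RS

KeyError is caught by its specific handler, not RuntimeError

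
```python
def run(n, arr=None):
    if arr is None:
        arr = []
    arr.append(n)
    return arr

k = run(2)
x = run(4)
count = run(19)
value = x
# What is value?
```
[4]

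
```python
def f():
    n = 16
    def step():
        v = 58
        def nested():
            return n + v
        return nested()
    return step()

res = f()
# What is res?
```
74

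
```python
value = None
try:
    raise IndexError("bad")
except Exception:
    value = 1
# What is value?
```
1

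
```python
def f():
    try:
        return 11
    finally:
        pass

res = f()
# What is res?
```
11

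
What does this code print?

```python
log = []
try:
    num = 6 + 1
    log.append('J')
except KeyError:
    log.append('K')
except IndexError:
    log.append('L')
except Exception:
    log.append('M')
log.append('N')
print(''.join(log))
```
JN

No exception, try block completes normally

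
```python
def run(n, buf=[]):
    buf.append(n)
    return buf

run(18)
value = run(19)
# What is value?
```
[18, 19]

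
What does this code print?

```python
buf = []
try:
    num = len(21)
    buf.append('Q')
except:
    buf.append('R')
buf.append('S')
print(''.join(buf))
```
RS

Exception raised in try, caught by bare except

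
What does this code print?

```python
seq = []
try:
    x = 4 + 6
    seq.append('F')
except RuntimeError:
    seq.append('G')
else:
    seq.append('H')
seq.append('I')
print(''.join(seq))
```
FHI

else block runs when no exception occurs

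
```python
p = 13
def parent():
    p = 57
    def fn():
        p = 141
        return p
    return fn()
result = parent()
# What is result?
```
141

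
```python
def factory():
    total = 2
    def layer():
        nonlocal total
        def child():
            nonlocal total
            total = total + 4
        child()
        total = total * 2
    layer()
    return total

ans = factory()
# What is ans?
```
12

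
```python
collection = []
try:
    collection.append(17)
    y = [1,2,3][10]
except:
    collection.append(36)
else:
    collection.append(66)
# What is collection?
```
[17, 36]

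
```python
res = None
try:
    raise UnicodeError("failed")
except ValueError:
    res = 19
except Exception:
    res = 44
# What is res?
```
19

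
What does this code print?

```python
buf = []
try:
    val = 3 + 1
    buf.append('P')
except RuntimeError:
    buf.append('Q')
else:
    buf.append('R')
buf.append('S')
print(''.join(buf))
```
PRS

else block runs when no exception occurs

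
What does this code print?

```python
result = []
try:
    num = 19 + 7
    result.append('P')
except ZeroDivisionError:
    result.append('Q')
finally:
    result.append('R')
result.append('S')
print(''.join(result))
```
PRS

finally runs after normal execution too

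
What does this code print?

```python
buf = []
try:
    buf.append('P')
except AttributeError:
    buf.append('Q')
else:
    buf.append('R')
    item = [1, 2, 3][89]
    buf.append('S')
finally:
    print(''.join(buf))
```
PR

Try succeeds, else appends 'R', IndexError in else is uncaught, finally prints before exception propagates ('S' never appended)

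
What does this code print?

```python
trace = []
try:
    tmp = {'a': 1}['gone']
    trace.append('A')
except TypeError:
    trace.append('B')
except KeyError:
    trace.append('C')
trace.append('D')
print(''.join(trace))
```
CD

KeyError is caught by its specific handler, not TypeError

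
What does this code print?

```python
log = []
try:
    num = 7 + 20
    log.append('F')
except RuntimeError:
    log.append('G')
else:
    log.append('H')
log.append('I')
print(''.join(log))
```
FHI

else block runs when no exception occurs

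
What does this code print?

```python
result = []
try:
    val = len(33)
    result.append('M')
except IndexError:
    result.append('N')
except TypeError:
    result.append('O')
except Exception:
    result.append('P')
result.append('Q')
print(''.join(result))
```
OQ

TypeError matches before generic Exception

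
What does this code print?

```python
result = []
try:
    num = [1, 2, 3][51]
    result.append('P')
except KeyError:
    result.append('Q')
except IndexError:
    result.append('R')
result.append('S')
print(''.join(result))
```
RS

IndexError is caught by its specific handler, not KeyError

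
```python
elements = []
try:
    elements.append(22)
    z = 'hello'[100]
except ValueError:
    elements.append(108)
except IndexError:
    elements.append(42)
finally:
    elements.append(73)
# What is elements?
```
[22, 42, 73]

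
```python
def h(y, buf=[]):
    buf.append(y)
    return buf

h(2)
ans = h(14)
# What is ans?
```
[2, 14]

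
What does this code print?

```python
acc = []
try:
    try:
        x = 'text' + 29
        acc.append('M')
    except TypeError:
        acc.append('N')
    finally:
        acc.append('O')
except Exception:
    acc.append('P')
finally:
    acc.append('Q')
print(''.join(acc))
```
NOQ

Both finally blocks run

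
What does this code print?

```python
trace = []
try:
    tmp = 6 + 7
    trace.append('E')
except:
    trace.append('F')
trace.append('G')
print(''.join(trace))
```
EG

No exception, try block completes normally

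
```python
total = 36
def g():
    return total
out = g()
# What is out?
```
36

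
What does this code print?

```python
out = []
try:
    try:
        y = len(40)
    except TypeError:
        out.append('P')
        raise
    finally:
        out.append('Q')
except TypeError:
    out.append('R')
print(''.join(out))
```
PQR

finally runs before re-raised exception propagates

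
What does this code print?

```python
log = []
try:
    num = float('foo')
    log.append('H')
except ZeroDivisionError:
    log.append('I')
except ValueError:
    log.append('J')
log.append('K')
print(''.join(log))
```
JK

ValueError is caught by its specific handler, not ZeroDivisionError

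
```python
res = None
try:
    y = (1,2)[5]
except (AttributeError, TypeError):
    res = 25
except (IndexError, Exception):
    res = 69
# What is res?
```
69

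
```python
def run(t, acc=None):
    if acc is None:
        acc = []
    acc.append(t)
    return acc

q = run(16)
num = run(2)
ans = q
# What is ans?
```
[16]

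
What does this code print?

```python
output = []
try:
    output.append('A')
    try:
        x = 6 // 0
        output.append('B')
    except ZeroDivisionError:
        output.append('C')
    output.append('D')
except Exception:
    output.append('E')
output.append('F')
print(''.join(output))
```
ACDF

Inner exception caught by inner handler, outer continues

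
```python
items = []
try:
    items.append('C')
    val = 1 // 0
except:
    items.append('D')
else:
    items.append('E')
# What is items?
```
['C', 'D']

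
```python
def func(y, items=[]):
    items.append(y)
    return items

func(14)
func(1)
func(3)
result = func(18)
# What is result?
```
[14, 1, 3, 18]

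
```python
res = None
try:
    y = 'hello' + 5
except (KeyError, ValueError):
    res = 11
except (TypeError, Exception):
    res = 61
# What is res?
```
61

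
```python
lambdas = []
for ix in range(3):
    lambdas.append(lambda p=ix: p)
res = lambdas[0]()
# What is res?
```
0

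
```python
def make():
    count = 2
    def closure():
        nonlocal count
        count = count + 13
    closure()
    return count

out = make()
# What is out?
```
15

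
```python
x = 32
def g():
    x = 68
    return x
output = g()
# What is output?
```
68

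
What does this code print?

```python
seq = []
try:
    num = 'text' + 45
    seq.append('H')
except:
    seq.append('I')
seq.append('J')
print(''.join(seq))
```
IJ

Exception raised in try, caught by bare except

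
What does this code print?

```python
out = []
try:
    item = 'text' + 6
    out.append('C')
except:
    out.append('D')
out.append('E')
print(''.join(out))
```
DE

Exception raised in try, caught by bare except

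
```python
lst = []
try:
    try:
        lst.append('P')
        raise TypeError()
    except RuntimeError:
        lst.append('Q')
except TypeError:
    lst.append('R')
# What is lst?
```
['P', 'R']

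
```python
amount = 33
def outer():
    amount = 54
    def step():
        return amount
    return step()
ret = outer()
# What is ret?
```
54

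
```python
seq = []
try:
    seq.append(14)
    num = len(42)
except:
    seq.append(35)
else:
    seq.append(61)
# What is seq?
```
[14, 35]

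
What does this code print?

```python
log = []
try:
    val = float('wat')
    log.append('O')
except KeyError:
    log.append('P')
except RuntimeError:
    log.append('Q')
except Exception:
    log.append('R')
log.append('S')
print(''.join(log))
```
RS

ValueError not specifically caught, falls to Exception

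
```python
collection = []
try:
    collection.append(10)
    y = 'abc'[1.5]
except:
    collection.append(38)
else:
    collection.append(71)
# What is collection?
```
[10, 38]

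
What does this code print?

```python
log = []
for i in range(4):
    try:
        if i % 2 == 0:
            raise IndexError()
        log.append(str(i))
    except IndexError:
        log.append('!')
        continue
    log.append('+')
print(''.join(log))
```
!1+!3+

continue in except skips rest of loop body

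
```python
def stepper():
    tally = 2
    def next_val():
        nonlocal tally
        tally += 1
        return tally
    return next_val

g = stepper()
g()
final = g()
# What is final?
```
4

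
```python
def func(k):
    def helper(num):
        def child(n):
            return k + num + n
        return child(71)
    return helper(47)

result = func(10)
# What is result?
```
128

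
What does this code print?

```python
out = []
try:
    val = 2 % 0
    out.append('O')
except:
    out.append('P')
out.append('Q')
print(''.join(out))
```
PQ

Exception raised in try, caught by bare except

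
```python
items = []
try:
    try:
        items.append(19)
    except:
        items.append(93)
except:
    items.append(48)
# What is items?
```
[19]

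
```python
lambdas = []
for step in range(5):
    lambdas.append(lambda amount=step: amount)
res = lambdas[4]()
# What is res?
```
4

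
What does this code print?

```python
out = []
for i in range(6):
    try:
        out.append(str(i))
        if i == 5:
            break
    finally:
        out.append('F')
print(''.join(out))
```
0F1F2F3F4F5F

finally runs even when breaking out of loop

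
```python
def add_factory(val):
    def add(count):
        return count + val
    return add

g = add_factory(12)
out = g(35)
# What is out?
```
47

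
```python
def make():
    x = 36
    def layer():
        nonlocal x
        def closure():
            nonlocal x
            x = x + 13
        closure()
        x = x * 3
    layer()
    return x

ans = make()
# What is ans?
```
147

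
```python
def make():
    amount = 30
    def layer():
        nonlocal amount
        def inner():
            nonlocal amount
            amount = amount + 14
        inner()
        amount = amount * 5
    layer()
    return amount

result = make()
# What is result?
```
220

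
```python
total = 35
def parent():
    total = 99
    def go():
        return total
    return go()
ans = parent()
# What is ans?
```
99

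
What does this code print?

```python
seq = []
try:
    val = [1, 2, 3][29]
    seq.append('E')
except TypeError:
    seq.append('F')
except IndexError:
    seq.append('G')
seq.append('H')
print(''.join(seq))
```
GH

IndexError is caught by its specific handler, not TypeError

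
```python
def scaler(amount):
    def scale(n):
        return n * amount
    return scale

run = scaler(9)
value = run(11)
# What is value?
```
99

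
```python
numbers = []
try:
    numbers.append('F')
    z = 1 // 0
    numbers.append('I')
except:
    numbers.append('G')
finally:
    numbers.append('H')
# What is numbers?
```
['F', 'G', 'H']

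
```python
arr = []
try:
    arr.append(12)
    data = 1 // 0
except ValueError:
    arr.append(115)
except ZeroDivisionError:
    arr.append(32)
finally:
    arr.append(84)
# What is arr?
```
[12, 32, 84]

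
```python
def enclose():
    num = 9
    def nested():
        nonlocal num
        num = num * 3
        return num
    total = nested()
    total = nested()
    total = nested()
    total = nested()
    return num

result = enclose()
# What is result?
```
729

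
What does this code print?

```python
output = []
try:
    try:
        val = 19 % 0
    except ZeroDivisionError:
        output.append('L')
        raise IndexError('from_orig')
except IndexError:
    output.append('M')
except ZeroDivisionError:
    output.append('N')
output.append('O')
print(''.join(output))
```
LMO

IndexError raised and caught, original ZeroDivisionError not re-raised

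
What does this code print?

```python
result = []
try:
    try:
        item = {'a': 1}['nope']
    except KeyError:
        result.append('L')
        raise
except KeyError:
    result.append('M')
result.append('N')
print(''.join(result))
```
LMN

raise without argument re-raises current exception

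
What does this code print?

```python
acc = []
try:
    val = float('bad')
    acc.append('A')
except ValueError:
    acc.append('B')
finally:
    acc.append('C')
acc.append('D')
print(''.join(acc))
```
BCD

finally always runs, even after exception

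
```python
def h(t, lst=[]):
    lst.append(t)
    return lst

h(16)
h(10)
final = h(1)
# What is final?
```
[16, 10, 1]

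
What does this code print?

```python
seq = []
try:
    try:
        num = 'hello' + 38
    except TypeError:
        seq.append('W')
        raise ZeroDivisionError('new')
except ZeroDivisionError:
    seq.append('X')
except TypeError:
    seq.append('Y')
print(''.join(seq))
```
WX

New ZeroDivisionError raised, caught by outer ZeroDivisionError handler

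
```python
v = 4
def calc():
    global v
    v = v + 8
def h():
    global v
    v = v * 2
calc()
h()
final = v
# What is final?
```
24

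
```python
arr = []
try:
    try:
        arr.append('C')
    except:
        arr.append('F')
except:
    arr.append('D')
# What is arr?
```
['C']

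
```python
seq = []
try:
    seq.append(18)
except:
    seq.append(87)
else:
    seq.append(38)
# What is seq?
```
[18, 38]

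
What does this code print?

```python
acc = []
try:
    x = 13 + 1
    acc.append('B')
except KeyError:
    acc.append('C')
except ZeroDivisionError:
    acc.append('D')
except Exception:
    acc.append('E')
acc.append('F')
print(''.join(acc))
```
BF

No exception, try block completes normally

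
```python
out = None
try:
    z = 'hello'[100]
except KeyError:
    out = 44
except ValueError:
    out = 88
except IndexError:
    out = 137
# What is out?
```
137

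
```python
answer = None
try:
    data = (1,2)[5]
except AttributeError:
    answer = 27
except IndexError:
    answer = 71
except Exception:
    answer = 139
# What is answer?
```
71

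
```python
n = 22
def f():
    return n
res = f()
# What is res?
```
22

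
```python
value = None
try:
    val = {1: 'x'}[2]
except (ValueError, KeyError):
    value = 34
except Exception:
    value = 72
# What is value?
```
34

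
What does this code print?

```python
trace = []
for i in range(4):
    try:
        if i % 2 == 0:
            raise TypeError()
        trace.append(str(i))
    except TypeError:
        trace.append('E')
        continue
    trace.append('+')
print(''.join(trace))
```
E1+E3+

continue in except skips rest of loop body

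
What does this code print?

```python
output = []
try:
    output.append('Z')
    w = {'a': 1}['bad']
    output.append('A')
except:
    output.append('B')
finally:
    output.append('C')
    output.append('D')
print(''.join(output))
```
ZBCD

Code before exception runs, then except, then all of finally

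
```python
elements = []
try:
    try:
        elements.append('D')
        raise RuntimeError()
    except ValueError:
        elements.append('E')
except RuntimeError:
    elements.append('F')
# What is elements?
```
['D', 'F']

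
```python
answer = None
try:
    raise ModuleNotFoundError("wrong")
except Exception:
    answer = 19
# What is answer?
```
19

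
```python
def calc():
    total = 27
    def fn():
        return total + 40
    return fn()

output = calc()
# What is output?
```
67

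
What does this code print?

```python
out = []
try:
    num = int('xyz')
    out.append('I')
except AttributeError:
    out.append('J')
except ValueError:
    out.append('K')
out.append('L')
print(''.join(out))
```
KL

ValueError is caught by its specific handler, not AttributeError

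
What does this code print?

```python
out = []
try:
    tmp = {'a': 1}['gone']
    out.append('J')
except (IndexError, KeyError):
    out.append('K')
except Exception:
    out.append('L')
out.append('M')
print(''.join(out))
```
KM

KeyError matches tuple containing it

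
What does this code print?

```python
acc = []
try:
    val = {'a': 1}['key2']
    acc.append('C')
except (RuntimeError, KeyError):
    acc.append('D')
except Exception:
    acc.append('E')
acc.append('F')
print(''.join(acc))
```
DF

KeyError matches tuple containing it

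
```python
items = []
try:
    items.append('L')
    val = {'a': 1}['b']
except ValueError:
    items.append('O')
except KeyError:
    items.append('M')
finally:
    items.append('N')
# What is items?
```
['L', 'M', 'N']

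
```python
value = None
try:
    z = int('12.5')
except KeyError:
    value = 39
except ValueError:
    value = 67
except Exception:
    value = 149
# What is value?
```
67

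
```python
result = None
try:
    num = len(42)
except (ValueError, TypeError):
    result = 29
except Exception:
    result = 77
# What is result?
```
29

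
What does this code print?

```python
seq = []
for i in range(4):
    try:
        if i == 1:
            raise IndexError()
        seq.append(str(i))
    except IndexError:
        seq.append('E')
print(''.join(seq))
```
0E23

Exception on i=1 caught, loop continues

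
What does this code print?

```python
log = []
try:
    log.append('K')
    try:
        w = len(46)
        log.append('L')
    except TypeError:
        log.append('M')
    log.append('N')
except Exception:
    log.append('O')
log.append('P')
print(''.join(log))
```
KMNP

Inner exception caught by inner handler, outer continues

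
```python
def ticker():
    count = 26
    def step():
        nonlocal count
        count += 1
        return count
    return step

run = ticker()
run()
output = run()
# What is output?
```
28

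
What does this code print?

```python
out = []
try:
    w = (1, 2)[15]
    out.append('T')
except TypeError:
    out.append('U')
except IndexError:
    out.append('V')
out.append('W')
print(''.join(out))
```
VW

IndexError is caught by its specific handler, not TypeError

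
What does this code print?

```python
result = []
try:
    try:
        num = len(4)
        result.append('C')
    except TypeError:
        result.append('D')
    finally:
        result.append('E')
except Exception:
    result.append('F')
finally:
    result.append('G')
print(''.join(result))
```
DEG

Both finally blocks run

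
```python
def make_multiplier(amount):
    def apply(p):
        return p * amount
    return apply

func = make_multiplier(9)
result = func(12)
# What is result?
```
108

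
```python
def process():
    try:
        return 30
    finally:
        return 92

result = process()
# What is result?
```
92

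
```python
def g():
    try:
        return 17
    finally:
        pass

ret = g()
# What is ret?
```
17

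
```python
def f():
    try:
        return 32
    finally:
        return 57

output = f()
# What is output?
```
57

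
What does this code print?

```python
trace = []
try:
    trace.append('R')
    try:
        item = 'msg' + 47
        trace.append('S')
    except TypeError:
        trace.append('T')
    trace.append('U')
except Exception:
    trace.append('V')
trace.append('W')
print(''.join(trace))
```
RTUW

Inner exception caught by inner handler, outer continues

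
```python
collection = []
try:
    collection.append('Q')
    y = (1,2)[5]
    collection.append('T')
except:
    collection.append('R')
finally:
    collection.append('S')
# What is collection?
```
['Q', 'R', 'S']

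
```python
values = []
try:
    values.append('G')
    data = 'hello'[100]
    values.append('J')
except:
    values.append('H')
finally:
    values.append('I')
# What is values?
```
['G', 'H', 'I']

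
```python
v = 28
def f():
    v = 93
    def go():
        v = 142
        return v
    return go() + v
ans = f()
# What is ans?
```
235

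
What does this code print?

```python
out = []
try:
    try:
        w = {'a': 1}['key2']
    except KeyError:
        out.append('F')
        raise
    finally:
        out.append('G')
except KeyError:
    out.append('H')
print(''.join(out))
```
FGH

finally runs before re-raised exception propagates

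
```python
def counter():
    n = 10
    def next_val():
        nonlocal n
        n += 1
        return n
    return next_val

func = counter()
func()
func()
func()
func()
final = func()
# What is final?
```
15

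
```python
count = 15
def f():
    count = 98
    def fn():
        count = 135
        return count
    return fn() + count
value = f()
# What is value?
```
233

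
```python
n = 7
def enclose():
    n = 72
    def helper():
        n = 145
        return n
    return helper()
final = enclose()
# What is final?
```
145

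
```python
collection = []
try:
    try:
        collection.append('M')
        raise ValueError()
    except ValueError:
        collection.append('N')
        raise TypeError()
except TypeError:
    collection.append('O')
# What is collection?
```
['M', 'N', 'O']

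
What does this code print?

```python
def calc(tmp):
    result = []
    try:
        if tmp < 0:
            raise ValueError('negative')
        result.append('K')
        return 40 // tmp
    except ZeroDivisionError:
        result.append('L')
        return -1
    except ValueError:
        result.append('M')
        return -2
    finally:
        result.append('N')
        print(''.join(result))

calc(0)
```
KLN

tmp=0 causes ZeroDivisionError, caught, finally prints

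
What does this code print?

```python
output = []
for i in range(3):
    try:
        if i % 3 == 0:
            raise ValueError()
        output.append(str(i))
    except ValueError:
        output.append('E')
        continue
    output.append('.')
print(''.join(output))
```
E1.2.

continue in except skips rest of loop body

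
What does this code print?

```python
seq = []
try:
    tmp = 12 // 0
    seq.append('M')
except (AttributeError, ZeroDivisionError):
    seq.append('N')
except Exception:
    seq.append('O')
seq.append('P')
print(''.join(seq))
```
NP

ZeroDivisionError matches tuple containing it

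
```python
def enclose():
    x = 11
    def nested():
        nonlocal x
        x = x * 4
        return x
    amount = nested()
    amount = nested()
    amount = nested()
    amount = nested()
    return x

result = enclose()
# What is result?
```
2816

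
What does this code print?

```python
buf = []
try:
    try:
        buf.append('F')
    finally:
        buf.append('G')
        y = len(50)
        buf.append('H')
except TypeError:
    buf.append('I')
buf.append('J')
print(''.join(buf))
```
FGIJ

Exception in inner finally caught by outer except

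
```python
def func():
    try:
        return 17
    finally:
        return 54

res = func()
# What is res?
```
54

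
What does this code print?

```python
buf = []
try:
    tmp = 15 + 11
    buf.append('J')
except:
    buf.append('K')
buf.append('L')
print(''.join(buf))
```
JL

No exception, try block completes normally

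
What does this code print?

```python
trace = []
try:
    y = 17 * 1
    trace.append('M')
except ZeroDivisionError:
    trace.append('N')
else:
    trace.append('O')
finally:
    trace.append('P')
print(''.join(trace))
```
MOP

else runs before finally when no exception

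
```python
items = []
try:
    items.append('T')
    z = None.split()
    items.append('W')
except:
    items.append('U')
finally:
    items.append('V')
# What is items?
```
['T', 'U', 'V']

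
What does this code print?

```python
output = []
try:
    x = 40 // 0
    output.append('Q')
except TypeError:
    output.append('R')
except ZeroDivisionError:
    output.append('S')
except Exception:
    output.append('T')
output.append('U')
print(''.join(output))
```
SU

ZeroDivisionError matches before generic Exception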